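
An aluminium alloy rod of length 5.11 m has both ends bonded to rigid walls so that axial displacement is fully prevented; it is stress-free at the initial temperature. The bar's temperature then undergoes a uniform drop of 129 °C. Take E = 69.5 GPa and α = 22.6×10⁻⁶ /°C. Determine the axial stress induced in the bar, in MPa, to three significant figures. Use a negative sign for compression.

Free thermal expansion αLΔT = 22.6e-6 · 5110 · -129 = -14.9 mm.
The walls impose strain ε = −(-14.9)/5110 = 2.9154e-03; σ = Eε = 69500 · 2.9154e-03 = 202.6 MPa.

203 MPa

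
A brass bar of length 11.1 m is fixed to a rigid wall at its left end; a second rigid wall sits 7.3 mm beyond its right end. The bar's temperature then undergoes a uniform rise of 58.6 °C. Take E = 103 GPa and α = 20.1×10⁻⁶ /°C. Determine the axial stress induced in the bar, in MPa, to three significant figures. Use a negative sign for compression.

-53.6 MPa

Free thermal expansion αLΔT = 20.1e-6 · 11100 · 58.6 = 13.07 mm.
The walls engage after the gap closes; constrained expansion = 13.07 − 7.3 = 5.774 mm.
The walls impose strain ε = −(5.774)/11100 = -5.2020e-04; σ = Eε = 103000 · -5.2020e-04 = -53.58 MPa.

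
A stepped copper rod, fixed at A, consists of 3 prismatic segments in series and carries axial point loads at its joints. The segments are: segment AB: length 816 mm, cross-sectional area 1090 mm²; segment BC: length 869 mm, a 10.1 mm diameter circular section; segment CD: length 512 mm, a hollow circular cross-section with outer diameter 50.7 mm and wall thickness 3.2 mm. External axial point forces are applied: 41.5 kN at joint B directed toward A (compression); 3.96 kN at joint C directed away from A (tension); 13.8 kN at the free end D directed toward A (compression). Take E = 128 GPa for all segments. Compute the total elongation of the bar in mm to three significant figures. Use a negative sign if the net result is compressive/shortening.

-1.25 mm

Internal axial forces (sectioning from the free end, tension +): N_CD = -13.8 kN, N_BC = -9.84 kN, N_AB = -51.34 kN.
A_BC = 80.12 mm².
A_CD = 477.5 mm².
δ_AB = -51340·816/(1090·128000) = -0.3003 mm
δ_BC = -9840·869/(80.12·128000) = -0.8338 mm
δ_CD = -13800·512/(477.5·128000) = -0.1156 mm
δ = Σδ_i = -1.25 mm.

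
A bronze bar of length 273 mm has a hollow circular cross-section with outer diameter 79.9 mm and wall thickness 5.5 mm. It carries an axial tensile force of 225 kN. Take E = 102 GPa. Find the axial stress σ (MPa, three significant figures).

175 MPa

A = 1286 mm².
σ = N/A = 225000/1286 = 175 MPa.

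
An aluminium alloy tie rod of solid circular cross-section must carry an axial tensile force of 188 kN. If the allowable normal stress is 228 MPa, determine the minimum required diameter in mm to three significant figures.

32.4 mm

Required area A ≥ P/σ_allow = 188000/228 = 824.6 mm².
For a solid circular section, d ≥ √(4A/π) = 32.4 mm.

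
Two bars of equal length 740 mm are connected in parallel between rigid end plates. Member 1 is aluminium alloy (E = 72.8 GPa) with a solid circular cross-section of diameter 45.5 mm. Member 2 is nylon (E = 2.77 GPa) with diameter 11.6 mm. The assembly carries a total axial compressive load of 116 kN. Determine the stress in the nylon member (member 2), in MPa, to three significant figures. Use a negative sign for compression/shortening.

A_1 = 1626 mm².
A_2 = 105.7 mm².
Equal strain + equilibrium ⇒ each member carries load in proportion to AE: A₁E₁ = 118400000 N, A₂E₂ = 292700 N, ΣAE = 118700000 N.
σ₂ = P·E₂/ΣAE = -116000·2770/118700000 = -2.708 MPa.

-2.71 MPa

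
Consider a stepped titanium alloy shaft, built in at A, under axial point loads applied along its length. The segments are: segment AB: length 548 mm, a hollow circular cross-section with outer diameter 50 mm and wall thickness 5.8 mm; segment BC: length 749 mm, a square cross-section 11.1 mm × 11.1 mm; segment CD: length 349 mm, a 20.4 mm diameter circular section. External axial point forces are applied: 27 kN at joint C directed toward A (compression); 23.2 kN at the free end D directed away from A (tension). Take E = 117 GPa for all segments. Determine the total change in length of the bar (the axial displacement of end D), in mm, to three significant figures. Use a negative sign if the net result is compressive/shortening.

Internal axial forces (sectioning from the free end, tension +): N_CD = 23.2 kN, N_BC = -3.8 kN, N_AB = -3.8 kN.
A_AB = 805.4 mm².
A_BC = 123.2 mm².
A_CD = 326.9 mm².
δ_AB = -3800·548/(805.4·117000) = -0.0221 mm
δ_BC = -3800·749/(123.2·117000) = -0.1974 mm
δ_CD = 23200·349/(326.9·117000) = 0.2117 mm
δ = Σδ_i = -0.007811 mm.

-0.00781 mm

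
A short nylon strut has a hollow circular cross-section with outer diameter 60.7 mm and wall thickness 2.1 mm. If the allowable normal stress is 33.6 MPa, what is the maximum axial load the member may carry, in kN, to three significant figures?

13.0 kN

A = 386.6 mm².
P_max = σ_allow · A = 33.6 · 386.6 = 12990 N = 12.99 kN.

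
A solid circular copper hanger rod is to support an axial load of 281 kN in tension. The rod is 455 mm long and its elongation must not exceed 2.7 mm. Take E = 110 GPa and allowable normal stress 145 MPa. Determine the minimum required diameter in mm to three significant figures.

Required area A ≥ P/σ_allow = 281000/145 = 1938 mm².
For a solid circular section, d ≥ √(4A/π) = 49.67 mm.
Elongation limit: A ≥ PL/(Eδ_allow) = 281000·455/(110000·2.7) = 430.5 mm² ⇒ d ≥ 23.41 mm.
The stress limit governs.

49.7 mm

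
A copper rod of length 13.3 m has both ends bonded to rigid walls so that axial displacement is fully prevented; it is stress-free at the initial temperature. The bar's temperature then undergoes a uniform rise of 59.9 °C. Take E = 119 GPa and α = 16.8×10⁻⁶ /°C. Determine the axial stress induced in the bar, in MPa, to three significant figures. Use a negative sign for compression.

Free thermal expansion αLΔT = 16.8e-6 · 13300 · 59.9 = 13.38 mm.
The walls impose strain ε = −(13.38)/13300 = -1.0063e-03; σ = Eε = 119000 · -1.0063e-03 = -119.8 MPa.

-120 MPa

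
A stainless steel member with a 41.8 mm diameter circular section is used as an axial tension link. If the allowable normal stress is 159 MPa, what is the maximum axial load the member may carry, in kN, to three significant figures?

218 kN

A = 1372 mm².
P_max = σ_allow · A = 159 · 1372 = 218200 N = 218.2 kN.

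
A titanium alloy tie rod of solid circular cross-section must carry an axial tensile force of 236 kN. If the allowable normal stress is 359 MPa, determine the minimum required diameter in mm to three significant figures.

28.9 mm

Required area A ≥ P/σ_allow = 236000/359 = 657.4 mm².
For a solid circular section, d ≥ √(4A/π) = 28.93 mm.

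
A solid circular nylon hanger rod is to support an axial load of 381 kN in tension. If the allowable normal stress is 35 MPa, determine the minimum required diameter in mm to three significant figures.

Required area A ≥ P/σ_allow = 381000/35 = 10890 mm².
For a solid circular section, d ≥ √(4A/π) = 117.7 mm.

118 mm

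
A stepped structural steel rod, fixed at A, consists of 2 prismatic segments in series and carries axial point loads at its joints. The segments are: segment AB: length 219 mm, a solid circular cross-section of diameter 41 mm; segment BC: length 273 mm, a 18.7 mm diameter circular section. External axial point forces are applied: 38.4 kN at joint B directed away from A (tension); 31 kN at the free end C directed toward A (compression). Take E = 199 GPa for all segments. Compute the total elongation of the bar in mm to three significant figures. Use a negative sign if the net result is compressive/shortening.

-0.149 mm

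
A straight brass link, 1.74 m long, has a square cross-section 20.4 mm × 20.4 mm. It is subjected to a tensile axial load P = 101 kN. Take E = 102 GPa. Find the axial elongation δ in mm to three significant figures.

4.14 mm

A = 416.2 mm².
δ_mech = NL/(AE) = 101000·1740/(416.2·102000) = 4.14 mm.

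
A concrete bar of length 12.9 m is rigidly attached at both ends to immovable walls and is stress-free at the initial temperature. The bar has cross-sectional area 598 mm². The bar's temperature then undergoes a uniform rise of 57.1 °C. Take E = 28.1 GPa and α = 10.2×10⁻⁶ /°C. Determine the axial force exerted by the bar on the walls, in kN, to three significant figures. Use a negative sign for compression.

-9.79 kN

Free thermal expansion αLΔT = 10.2e-6 · 12900 · 57.1 = 7.513 mm.
The walls impose strain ε = −(7.513)/12900 = -5.8242e-04; σ = Eε = 28100 · -5.8242e-04 = -16.37 MPa.
Wall reaction R = σ·A = -16.37·598 = -9787 N = -9.787 kN.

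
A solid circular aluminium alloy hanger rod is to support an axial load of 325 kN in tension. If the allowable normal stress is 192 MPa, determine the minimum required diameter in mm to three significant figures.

Required area A ≥ P/σ_allow = 325000/192 = 1693 mm².
For a solid circular section, d ≥ √(4A/π) = 46.42 mm.

46.4 mm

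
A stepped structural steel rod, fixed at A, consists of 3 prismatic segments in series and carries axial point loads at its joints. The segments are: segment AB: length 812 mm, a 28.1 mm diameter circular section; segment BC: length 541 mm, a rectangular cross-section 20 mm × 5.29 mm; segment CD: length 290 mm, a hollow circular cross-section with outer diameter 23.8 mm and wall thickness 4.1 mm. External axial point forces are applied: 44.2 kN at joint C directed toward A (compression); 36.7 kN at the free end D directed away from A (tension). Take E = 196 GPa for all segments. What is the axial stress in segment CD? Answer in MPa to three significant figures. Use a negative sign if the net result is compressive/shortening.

Internal axial forces (sectioning from the free end, tension +): N_CD = 36.7 kN, N_BC = -7.5 kN, N_AB = -7.5 kN.
A_CD = 253.7 mm².
σ_CD = N_CD/A_CD = 36700/253.7 = 144.6 MPa.

145 MPa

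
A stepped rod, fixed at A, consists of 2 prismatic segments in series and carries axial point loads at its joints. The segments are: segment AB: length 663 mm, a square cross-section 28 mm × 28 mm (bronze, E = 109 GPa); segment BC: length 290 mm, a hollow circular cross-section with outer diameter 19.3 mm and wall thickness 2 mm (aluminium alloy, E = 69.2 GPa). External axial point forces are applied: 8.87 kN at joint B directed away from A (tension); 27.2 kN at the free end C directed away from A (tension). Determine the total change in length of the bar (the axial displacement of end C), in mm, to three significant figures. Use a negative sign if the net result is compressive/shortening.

Internal axial forces (sectioning from the free end, tension +): N_BC = 27.2 kN, N_AB = 36.07 kN.
A_AB = 784 mm².
A_BC = 108.7 mm².
δ_AB = 36070·663/(784·109000) = 0.2798 mm
δ_BC = 27200·290/(108.7·69200) = 1.049 mm
δ = Σδ_i = 1.329 mm.

1.33 mm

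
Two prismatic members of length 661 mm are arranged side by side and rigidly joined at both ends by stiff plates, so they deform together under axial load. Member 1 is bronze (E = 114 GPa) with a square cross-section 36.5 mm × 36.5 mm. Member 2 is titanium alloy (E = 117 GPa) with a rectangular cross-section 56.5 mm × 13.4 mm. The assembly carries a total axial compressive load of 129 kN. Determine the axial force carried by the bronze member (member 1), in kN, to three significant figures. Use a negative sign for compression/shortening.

A_1 = 1332 mm².
A_2 = 757.1 mm².
Equal strain + equilibrium ⇒ each member carries load in proportion to AE: A₁E₁ = 151900000 N, A₂E₂ = 88580000 N, ΣAE = 240500000 N.
F₁ = P·A₁E₁/ΣAE = -129000·151900000/240500000 = -81480 N.

-81.5 kN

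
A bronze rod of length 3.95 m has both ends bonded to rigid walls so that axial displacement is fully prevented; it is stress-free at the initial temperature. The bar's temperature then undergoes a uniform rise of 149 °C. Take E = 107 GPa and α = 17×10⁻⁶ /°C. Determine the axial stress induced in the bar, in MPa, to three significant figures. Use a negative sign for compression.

Free thermal expansion αLΔT = 17e-6 · 3950 · 149 = 10.01 mm.
The walls impose strain ε = −(10.01)/3950 = -2.5330e-03; σ = Eε = 107000 · -2.5330e-03 = -271 MPa.

-271 MPa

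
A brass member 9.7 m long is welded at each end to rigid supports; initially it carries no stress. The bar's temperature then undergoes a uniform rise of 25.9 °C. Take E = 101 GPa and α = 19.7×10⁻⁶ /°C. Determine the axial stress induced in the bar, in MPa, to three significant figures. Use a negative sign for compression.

Free thermal expansion αLΔT = 19.7e-6 · 9700 · 25.9 = 4.949 mm.
The walls impose strain ε = −(4.949)/9700 = -5.1023e-04; σ = Eε = 101000 · -5.1023e-04 = -51.53 MPa.

-51.5 MPa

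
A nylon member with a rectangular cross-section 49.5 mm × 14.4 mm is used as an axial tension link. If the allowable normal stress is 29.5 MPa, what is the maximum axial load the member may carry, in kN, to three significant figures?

A = 712.8 mm².
P_max = σ_allow · A = 29.5 · 712.8 = 21030 N = 21.03 kN.

21.0 kN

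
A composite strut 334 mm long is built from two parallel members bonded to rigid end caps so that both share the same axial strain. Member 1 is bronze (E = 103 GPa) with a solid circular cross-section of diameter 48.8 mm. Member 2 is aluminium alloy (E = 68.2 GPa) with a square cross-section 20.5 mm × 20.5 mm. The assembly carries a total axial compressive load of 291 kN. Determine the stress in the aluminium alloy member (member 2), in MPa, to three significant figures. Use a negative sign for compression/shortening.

A_1 = 1870 mm².
A_2 = 420.2 mm².
Equal strain + equilibrium ⇒ each member carries load in proportion to AE: A₁E₁ = 192600000 N, A₂E₂ = 28660000 N, ΣAE = 221300000 N.
σ₂ = P·E₂/ΣAE = -291000·68200/221300000 = -89.68 MPa.

-89.7 MPa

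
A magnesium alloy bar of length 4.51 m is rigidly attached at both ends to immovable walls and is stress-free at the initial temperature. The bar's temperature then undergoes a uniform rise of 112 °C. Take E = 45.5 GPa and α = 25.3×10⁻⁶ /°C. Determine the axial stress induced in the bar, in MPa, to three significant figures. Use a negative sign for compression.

-129 MPa

Free thermal expansion αLΔT = 25.3e-6 · 4510 · 112 = 12.78 mm.
The walls impose strain ε = −(12.78)/4510 = -2.8336e-03; σ = Eε = 45500 · -2.8336e-03 = -128.9 MPa.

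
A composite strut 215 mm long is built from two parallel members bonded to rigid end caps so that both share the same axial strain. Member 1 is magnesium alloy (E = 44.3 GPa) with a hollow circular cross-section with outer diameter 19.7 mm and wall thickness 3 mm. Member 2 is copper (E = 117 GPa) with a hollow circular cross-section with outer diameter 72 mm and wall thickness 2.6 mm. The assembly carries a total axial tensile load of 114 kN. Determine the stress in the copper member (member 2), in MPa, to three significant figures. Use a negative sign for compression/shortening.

182 MPa

A_1 = 157.4 mm².
A_2 = 566.9 mm².
Equal strain + equilibrium ⇒ each member carries load in proportion to AE: A₁E₁ = 6973000 N, A₂E₂ = 66320000 N, ΣAE = 73300000 N.
σ₂ = P·E₂/ΣAE = 114000·117000/73300000 = 182 MPa.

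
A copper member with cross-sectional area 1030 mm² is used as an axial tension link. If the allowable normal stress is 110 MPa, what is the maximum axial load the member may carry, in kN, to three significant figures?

P_max = σ_allow · A = 110 · 1030 = 113300 N = 113.3 kN.

113 kN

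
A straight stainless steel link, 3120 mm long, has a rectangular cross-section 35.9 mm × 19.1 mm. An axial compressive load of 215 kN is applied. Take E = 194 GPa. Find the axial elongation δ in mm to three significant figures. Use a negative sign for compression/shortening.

-5.04 mm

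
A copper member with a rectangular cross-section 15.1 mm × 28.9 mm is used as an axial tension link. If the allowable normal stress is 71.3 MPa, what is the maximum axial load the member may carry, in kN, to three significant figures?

31.1 kN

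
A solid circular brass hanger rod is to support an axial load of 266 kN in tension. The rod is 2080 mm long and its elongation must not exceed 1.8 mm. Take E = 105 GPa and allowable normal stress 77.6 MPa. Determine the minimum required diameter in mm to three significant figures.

66.1 mm

Required area A ≥ P/σ_allow = 266000/77.6 = 3428 mm².
For a solid circular section, d ≥ √(4A/π) = 66.06 mm.
Elongation limit: A ≥ PL/(Eδ_allow) = 266000·2080/(105000·1.8) = 2927 mm² ⇒ d ≥ 61.05 mm.
The stress limit governs.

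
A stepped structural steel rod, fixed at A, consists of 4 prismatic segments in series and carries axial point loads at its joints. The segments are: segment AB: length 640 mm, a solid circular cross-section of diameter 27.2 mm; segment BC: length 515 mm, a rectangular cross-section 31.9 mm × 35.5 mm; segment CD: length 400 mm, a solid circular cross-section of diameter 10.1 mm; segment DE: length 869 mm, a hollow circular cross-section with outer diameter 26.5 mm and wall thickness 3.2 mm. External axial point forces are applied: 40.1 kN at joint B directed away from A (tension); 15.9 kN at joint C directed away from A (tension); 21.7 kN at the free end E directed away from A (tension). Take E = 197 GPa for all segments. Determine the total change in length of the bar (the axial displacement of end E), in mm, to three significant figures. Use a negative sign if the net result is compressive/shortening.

Internal axial forces (sectioning from the free end, tension +): N_DE = 21.7 kN, N_CD = 21.7 kN, N_BC = 37.6 kN, N_AB = 77.7 kN.
A_AB = 581.1 mm².
A_BC = 1132 mm².
A_CD = 80.12 mm².
A_DE = 234.2 mm².
δ_AB = 77700·640/(581.1·197000) = 0.4344 mm
δ_BC = 37600·515/(1132·197000) = 0.0868 mm
δ_CD = 21700·400/(80.12·197000) = 0.5499 mm
δ_DE = 21700·869/(234.2·197000) = 0.4087 mm
δ = Σδ_i = 1.48 mm.

1.48 mm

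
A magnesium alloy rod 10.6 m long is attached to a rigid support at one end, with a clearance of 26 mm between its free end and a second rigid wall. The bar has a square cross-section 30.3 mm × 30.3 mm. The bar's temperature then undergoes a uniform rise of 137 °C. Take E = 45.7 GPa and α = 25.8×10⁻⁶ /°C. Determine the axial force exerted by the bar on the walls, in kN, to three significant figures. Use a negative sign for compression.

-45.4 kN

Free thermal expansion αLΔT = 25.8e-6 · 10600 · 137 = 37.47 mm.
The walls engage after the gap closes; constrained expansion = 37.47 − 26 = 11.47 mm.
The walls impose strain ε = −(11.47)/10600 = -1.0818e-03; σ = Eε = 45700 · -1.0818e-03 = -49.44 MPa.
Wall reaction R = σ·A = -49.44·918.1 = -45390 N = -45.39 kN.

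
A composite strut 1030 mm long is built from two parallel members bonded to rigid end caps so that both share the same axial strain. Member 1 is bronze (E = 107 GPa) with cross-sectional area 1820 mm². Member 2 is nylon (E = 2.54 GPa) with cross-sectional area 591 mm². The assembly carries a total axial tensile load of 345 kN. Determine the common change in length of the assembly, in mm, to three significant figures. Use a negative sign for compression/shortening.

Equal strain + equilibrium ⇒ each member carries load in proportion to AE: A₁E₁ = 194700000 N, A₂E₂ = 1501000 N, ΣAE = 196200000 N.
δ = PL/ΣAE = 345000·1030/196200000 = 1.811 mm.

1.81 mm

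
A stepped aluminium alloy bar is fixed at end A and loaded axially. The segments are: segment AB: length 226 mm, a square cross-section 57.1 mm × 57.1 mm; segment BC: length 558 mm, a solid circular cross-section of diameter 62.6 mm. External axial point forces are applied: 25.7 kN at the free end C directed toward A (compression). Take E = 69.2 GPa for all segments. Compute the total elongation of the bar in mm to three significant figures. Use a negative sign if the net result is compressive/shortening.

Internal axial forces (sectioning from the free end, tension +): N_BC = -25.7 kN, N_AB = -25.7 kN.
A_AB = 3260 mm².
A_BC = 3078 mm².
δ_AB = -25700·226/(3260·69200) = -0.02574 mm
δ_BC = -25700·558/(3078·69200) = -0.06733 mm
δ = Σδ_i = -0.09308 mm.

-0.0931 mm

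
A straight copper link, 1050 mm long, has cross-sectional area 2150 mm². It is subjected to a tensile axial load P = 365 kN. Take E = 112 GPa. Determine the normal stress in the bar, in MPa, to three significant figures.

σ = N/A = 365000/2150 = 169.8 MPa.

170 MPa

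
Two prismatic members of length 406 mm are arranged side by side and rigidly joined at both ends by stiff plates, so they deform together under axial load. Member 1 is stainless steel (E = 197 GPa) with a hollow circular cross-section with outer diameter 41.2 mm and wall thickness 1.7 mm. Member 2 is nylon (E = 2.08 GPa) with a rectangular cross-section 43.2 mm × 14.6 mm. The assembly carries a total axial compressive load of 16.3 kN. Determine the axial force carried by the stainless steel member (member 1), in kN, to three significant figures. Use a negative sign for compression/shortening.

A_1 = 211 mm².
A_2 = 630.7 mm².
Equal strain + equilibrium ⇒ each member carries load in proportion to AE: A₁E₁ = 41560000 N, A₂E₂ = 1312000 N, ΣAE = 42870000 N.
F₁ = P·A₁E₁/ΣAE = -16300·41560000/42870000 = -15800 N.

-15.8 kN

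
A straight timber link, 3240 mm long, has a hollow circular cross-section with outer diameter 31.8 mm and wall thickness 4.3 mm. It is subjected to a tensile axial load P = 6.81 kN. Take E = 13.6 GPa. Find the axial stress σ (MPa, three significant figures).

18.3 MPa

A = 371.5 mm².
σ = N/A = 6810/371.5 = 18.33 MPa.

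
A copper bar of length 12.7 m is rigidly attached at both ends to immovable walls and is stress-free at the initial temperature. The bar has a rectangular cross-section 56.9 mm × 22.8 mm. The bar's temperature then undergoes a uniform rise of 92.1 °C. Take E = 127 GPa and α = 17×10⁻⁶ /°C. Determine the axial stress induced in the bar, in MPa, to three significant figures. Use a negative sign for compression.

-199 MPa

Free thermal expansion αLΔT = 17e-6 · 12700 · 92.1 = 19.88 mm.
The walls impose strain ε = −(19.88)/12700 = -1.5657e-03; σ = Eε = 127000 · -1.5657e-03 = -198.8 MPa.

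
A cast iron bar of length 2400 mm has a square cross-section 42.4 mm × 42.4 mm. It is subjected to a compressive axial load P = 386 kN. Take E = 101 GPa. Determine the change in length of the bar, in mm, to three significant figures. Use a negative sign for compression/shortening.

A = 1798 mm².
δ_mech = NL/(AE) = -386000·2400/(1798·101000) = -5.102 mm.

-5.10 mm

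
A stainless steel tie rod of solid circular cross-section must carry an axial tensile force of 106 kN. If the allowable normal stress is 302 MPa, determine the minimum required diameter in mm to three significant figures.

Required area A ≥ P/σ_allow = 106000/302 = 351 mm².
For a solid circular section, d ≥ √(4A/π) = 21.14 mm.

21.1 mm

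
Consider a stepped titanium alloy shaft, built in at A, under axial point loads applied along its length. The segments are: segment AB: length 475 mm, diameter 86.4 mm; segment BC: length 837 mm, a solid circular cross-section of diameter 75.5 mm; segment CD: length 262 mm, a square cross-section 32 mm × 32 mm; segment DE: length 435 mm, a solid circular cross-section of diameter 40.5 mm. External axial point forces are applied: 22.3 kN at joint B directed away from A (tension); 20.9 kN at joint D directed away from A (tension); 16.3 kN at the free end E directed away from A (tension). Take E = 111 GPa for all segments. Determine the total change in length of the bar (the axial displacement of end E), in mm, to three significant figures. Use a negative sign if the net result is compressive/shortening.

0.241 mm

Internal axial forces (sectioning from the free end, tension +): N_DE = 16.3 kN, N_CD = 37.2 kN, N_BC = 37.2 kN, N_AB = 59.5 kN.
A_AB = 5863 mm².
A_BC = 4477 mm².
A_CD = 1024 mm².
A_DE = 1288 mm².
δ_AB = 59500·475/(5863·111000) = 0.04343 mm
δ_BC = 37200·837/(4477·111000) = 0.06266 mm
δ_CD = 37200·262/(1024·111000) = 0.08575 mm
δ_DE = 16300·435/(1288·111000) = 0.04959 mm
δ = Σδ_i = 0.2414 mm.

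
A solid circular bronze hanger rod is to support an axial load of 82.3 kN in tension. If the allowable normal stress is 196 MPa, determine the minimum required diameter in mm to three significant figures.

23.1 mm

Required area A ≥ P/σ_allow = 82300/196 = 419.9 mm².
For a solid circular section, d ≥ √(4A/π) = 23.12 mm.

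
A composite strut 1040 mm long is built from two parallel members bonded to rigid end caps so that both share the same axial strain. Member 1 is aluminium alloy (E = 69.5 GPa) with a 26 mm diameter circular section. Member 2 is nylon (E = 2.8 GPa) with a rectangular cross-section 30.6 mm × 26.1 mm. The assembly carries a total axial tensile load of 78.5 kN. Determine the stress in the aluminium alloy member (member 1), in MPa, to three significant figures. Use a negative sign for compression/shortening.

139 MPa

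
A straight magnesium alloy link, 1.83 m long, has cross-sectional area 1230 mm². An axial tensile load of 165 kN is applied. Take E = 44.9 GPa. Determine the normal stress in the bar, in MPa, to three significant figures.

134 MPa

σ = N/A = 165000/1230 = 134.1 MPa.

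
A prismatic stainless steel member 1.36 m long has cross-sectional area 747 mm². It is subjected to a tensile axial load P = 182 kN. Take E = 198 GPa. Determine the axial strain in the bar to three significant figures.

0.00123

σ = N/A = 243.6 MPa; ε = σ/E = 243.6/198000 = 1.231e-03.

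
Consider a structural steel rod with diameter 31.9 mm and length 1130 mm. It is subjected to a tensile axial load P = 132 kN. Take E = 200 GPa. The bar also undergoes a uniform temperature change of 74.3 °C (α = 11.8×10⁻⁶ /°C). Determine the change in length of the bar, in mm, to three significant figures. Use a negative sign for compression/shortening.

A = 799.2 mm².
δ_mech = NL/(AE) = 132000·1130/(799.2·200000) = 0.9331 mm.
δ_thermal = αLΔT = 11.8e-6·1130·74.3 = 0.9907 mm.
δ = δ_mech + δ_thermal = 1.924 mm.

1.92 mm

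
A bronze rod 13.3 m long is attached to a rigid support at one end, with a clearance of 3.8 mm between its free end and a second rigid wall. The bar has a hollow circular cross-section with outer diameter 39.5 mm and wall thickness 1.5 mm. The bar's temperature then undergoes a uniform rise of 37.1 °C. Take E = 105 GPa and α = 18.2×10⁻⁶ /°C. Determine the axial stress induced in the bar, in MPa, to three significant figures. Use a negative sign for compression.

Free thermal expansion αLΔT = 18.2e-6 · 13300 · 37.1 = 8.98 mm.
The walls engage after the gap closes; constrained expansion = 8.98 − 3.8 = 5.18 mm.
The walls impose strain ε = −(5.18)/13300 = -3.8951e-04; σ = Eε = 105000 · -3.8951e-04 = -40.9 MPa.

-40.9 MPa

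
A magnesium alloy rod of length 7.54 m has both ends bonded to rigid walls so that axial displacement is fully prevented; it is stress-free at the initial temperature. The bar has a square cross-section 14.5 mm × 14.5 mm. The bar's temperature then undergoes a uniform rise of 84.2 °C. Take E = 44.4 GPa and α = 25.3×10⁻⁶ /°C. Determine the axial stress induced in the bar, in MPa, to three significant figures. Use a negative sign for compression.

-94.6 MPa

Free thermal expansion αLΔT = 25.3e-6 · 7540 · 84.2 = 16.06 mm.
The walls impose strain ε = −(16.06)/7540 = -2.1303e-03; σ = Eε = 44400 · -2.1303e-03 = -94.58 MPa.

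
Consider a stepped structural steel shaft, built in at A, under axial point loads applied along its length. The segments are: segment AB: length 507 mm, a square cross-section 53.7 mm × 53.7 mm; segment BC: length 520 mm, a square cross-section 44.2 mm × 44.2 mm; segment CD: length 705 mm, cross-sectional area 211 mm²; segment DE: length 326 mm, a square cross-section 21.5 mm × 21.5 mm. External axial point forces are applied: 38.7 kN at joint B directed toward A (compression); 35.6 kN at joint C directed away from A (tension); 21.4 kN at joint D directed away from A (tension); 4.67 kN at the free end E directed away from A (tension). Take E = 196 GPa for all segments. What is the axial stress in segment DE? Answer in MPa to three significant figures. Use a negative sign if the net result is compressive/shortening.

10.1 MPa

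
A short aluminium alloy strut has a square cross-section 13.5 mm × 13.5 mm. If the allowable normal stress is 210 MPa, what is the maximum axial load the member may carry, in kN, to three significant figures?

38.3 kN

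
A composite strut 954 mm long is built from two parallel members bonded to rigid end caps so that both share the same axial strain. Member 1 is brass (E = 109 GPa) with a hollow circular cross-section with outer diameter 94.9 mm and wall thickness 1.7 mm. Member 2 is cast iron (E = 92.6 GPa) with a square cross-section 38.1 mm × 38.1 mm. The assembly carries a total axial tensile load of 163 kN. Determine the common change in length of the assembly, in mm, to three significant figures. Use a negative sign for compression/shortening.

A_1 = 497.8 mm².
A_2 = 1452 mm².
Equal strain + equilibrium ⇒ each member carries load in proportion to AE: A₁E₁ = 54260000 N, A₂E₂ = 134400000 N, ΣAE = 188700000 N.
δ = PL/ΣAE = 163000·954/188700000 = 0.8242 mm.

0.824 mm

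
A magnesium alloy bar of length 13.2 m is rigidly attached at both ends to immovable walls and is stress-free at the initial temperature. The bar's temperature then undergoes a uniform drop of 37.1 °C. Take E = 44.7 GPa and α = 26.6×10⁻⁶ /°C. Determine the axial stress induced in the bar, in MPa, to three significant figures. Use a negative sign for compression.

Free thermal expansion αLΔT = 26.6e-6 · 13200 · -37.1 = -13.03 mm.
The walls impose strain ε = −(-13.03)/13200 = 9.8686e-04; σ = Eε = 44700 · 9.8686e-04 = 44.11 MPa.

44.1 MPa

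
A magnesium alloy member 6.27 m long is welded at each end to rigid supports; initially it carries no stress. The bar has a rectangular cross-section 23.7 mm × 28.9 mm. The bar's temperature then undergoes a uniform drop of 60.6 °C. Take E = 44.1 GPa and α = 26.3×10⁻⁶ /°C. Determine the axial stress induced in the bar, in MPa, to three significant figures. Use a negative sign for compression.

70.3 MPa

Free thermal expansion αLΔT = 26.3e-6 · 6270 · -60.6 = -9.993 mm.
The walls impose strain ε = −(-9.993)/6270 = 1.5938e-03; σ = Eε = 44100 · 1.5938e-03 = 70.29 MPa.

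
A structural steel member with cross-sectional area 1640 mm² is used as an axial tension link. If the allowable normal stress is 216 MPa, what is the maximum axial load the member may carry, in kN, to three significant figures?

354 kN

P_max = σ_allow · A = 216 · 1640 = 354200 N = 354.2 kN.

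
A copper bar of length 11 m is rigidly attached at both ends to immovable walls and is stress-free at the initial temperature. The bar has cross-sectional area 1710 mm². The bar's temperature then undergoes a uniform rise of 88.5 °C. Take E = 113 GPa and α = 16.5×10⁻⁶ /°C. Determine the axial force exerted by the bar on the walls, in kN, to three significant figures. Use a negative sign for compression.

-282 kN

Free thermal expansion αLΔT = 16.5e-6 · 11000 · 88.5 = 16.06 mm.
The walls impose strain ε = −(16.06)/11000 = -1.4602e-03; σ = Eε = 113000 · -1.4602e-03 = -165 MPa.
Wall reaction R = σ·A = -165·1710 = -282200 N = -282.2 kN.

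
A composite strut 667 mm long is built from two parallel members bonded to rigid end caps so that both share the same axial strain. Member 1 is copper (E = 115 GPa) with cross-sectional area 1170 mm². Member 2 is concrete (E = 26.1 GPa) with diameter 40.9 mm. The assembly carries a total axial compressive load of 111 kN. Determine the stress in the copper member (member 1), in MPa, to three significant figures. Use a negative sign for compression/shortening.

-75.6 MPa

A_2 = 1314 mm².
Equal strain + equilibrium ⇒ each member carries load in proportion to AE: A₁E₁ = 134600000 N, A₂E₂ = 34290000 N, ΣAE = 168800000 N.
σ₁ = P·E₁/ΣAE = -111000·115000/168800000 = -75.6 MPa.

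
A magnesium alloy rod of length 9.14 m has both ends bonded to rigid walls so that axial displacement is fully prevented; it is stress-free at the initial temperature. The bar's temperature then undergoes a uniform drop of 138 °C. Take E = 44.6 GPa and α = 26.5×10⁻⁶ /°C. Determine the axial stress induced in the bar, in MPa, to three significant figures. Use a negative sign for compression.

163 MPa

Free thermal expansion αLΔT = 26.5e-6 · 9140 · -138 = -33.42 mm.
The walls impose strain ε = −(-33.42)/9140 = 3.6570e-03; σ = Eε = 44600 · 3.6570e-03 = 163.1 MPa.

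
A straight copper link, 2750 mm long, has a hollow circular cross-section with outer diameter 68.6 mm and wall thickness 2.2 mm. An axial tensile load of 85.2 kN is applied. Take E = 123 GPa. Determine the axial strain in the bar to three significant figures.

0.00151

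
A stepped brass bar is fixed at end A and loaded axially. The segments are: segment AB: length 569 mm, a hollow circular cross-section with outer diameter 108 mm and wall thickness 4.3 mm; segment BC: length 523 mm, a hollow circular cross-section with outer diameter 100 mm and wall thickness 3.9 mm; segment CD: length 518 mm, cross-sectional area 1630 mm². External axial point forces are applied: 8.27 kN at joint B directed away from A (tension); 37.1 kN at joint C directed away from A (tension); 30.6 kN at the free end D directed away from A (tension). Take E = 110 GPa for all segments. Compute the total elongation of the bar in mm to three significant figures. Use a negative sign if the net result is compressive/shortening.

Internal axial forces (sectioning from the free end, tension +): N_CD = 30.6 kN, N_BC = 67.7 kN, N_AB = 75.97 kN.
A_AB = 1401 mm².
A_BC = 1177 mm².
δ_AB = 75970·569/(1401·110000) = 0.2805 mm
δ_BC = 67700·523/(1177·110000) = 0.2734 mm
δ_CD = 30600·518/(1630·110000) = 0.0884 mm
δ = Σδ_i = 0.6423 mm.

0.642 mm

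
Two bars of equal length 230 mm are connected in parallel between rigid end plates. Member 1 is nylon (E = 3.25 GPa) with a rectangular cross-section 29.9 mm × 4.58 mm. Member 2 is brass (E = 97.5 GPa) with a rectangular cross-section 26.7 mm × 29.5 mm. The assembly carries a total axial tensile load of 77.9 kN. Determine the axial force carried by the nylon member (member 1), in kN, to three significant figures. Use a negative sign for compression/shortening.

A_1 = 136.9 mm².
A_2 = 787.6 mm².
Equal strain + equilibrium ⇒ each member carries load in proportion to AE: A₁E₁ = 445100 N, A₂E₂ = 76800000 N, ΣAE = 77240000 N.
F₁ = P·A₁E₁/ΣAE = 77900·445100/77240000 = 448.9 N.

0.449 kN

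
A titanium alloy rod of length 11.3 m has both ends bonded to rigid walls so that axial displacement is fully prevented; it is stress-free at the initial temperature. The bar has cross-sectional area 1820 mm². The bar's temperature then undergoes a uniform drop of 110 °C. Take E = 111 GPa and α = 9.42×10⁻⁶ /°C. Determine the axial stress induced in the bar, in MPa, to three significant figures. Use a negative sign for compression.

Free thermal expansion αLΔT = 9.42e-6 · 11300 · -110 = -11.71 mm.
The walls impose strain ε = −(-11.71)/11300 = 1.0362e-03; σ = Eε = 111000 · 1.0362e-03 = 115 MPa.

115 MPa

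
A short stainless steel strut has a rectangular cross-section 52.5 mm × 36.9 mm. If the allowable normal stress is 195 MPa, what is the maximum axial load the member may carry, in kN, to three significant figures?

378 kN

A = 1937 mm².
P_max = σ_allow · A = 195 · 1937 = 377800 N = 377.8 kN.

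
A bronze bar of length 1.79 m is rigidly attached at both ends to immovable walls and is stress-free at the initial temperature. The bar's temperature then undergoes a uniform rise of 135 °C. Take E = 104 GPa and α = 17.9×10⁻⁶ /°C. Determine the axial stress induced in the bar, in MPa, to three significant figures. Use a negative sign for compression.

-251 MPa

Free thermal expansion αLΔT = 17.9e-6 · 1790 · 135 = 4.326 mm.
The walls impose strain ε = −(4.326)/1790 = -2.4165e-03; σ = Eε = 104000 · -2.4165e-03 = -251.3 MPa.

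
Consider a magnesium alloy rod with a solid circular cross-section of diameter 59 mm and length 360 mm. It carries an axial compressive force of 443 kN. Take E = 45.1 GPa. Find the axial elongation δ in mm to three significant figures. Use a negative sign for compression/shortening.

-1.29 mm

A = 2734 mm².
δ_mech = NL/(AE) = -443000·360/(2734·45100) = -1.293 mm.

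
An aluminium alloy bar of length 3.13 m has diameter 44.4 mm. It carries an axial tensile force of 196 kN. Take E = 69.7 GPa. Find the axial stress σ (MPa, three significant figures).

127 MPa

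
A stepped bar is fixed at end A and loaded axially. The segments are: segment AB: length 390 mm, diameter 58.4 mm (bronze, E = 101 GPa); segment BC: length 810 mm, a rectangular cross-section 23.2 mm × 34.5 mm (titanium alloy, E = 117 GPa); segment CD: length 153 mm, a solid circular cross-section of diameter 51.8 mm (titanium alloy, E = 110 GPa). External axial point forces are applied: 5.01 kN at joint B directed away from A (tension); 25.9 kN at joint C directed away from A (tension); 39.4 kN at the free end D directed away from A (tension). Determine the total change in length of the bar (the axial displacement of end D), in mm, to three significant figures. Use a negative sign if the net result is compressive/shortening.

0.692 mm

Internal axial forces (sectioning from the free end, tension +): N_CD = 39.4 kN, N_BC = 65.3 kN, N_AB = 70.31 kN.
A_AB = 2679 mm².
A_BC = 800.4 mm².
A_CD = 2107 mm².
δ_AB = 70310·390/(2679·101000) = 0.1014 mm
δ_BC = 65300·810/(800.4·117000) = 0.5648 mm
δ_CD = 39400·153/(2107·110000) = 0.026 mm
δ = Σδ_i = 0.6922 mm.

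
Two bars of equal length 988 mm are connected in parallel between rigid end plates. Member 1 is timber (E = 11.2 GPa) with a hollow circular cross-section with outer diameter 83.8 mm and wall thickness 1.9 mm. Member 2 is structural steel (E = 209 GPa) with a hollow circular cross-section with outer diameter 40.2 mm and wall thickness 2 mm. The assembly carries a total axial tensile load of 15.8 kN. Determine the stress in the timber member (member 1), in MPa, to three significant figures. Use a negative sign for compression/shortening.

3.18 MPa

A_1 = 488.9 mm².
A_2 = 240 mm².
Equal strain + equilibrium ⇒ each member carries load in proportion to AE: A₁E₁ = 5475000 N, A₂E₂ = 50160000 N, ΣAE = 55640000 N.
σ₁ = P·E₁/ΣAE = 15800·11200/55640000 = 3.181 MPa.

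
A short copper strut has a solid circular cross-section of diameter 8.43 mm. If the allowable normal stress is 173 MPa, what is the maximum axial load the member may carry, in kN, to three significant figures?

9.66 kN

A = 55.81 mm².
P_max = σ_allow · A = 173 · 55.81 = 9656 N = 9.656 kN.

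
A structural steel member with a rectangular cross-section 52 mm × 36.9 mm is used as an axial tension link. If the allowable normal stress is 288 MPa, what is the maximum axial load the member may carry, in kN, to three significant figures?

A = 1919 mm².
P_max = σ_allow · A = 288 · 1919 = 552600 N = 552.6 kN.

553 kN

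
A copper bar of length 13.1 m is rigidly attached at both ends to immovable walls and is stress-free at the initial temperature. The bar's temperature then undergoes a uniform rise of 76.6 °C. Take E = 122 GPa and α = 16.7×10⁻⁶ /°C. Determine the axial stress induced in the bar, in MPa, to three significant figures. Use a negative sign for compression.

-156 MPa

Free thermal expansion αLΔT = 16.7e-6 · 13100 · 76.6 = 16.76 mm.
The walls impose strain ε = −(16.76)/13100 = -1.2792e-03; σ = Eε = 122000 · -1.2792e-03 = -156.1 MPa.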